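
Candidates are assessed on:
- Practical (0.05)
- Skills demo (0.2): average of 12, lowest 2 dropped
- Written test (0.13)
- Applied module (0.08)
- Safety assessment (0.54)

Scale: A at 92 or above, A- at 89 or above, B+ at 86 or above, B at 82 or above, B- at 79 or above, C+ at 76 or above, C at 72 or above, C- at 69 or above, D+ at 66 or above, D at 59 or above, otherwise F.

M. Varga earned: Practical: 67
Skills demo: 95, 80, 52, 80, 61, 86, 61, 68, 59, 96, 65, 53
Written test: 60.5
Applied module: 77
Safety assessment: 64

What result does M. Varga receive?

Skills demo: drop 52, 53 → average of remaining 10 = 751/10 = 75.1
Weighted total:
  Practical 67 × 0.05 = 3.35
  Skills demo 75.1 × 0.2 = 15.02
  Written test 60.5 × 0.13 = 7.865
  Applied module 77 × 0.08 = 6.16
  Safety assessment 64 × 0.54 = 34.56
Sum = 66.955
66.955 is ≥ 66 and < 69 → D+

D+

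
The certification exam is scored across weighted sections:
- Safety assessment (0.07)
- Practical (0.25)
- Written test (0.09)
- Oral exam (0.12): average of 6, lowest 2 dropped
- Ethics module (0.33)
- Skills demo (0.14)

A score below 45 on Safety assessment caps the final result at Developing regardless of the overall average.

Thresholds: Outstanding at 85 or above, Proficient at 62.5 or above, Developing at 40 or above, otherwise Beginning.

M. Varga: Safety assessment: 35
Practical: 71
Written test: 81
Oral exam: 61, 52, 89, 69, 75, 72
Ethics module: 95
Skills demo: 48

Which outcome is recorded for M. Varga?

Developing

Oral exam: drop 52, 61 → average of remaining 4 = 305/4 = 76.25
Safety assessment score 35 < 45: minimum not met.
Weighted total:
  Safety assessment 35 × 0.07 = 2.45
  Practical 71 × 0.25 = 17.75
  Written test 81 × 0.09 = 7.29
  Oral exam 76.25 × 0.12 = 9.15
  Ethics module 95 × 0.33 = 31.35
  Skills demo 48 × 0.14 = 6.72
Sum = 74.71
74.71 would be Proficient; cap at Developing applies → Developing.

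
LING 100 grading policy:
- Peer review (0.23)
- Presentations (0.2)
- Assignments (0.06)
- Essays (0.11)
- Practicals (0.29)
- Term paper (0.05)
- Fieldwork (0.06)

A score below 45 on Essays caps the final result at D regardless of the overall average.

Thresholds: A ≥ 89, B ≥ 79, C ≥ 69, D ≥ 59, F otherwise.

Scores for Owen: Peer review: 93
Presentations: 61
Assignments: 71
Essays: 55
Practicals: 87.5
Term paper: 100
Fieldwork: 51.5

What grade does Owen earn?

C

Essays score 55 ≥ 45: minimum met.
Weighted total:
  Peer review 93 × 0.23 = 21.39
  Presentations 61 × 0.2 = 12.2
  Assignments 71 × 0.06 = 4.26
  Essays 55 × 0.11 = 6.05
  Practicals 87.5 × 0.29 = 25.375
  Term paper 100 × 0.05 = 5
  Fieldwork 51.5 × 0.06 = 3.09
Sum = 77.365
77.365 is ≥ 69 and < 79 → C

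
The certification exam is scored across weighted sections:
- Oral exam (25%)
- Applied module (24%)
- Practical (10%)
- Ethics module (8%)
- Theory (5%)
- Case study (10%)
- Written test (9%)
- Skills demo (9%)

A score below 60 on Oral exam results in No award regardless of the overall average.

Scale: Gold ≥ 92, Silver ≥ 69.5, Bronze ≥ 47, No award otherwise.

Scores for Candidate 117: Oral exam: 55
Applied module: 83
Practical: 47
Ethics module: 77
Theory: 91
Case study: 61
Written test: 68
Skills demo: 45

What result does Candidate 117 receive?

No award

Oral exam score 55 < 60: minimum not met.
Weighted total:
  Oral exam 55 × 0.25 = 13.75
  Applied module 83 × 0.24 = 19.92
  Practical 47 × 0.1 = 4.7
  Ethics module 77 × 0.08 = 6.16
  Theory 91 × 0.05 = 4.55
  Case study 61 × 0.1 = 6.1
  Written test 68 × 0.09 = 6.12
  Skills demo 45 × 0.09 = 4.05
Sum = 65.35
Because the Oral exam minimum was not met, the result is No award.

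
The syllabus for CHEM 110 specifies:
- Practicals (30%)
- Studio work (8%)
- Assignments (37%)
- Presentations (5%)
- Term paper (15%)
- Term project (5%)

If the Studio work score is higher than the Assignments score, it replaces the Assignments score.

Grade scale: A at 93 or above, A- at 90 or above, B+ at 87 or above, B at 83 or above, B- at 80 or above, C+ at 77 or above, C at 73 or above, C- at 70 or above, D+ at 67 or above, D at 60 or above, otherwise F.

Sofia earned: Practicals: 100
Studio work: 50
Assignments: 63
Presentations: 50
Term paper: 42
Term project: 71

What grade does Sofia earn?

D+

Studio work (50) ≤ Assignments (63), so Assignments stays at 63.
Weighted total:
  Practicals 100 × 0.3 = 30
  Studio work 50 × 0.08 = 4
  Assignments 63 × 0.37 = 23.31
  Presentations 50 × 0.05 = 2.5
  Term paper 42 × 0.15 = 6.3
  Term project 71 × 0.05 = 3.55
Sum = 69.66
69.66 is ≥ 67 and < 70 → D+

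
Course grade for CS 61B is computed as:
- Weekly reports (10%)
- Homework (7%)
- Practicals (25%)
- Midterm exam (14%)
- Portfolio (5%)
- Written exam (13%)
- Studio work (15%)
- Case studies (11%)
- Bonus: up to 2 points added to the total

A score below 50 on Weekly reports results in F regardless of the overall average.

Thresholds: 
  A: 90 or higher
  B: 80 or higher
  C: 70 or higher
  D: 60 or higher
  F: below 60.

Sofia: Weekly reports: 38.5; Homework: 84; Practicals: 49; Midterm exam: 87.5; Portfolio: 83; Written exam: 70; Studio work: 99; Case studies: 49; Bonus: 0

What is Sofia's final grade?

Weekly reports score 38.5 < 50: minimum not met.
Weighted total:
  Weekly reports 38.5 × 0.1 = 3.85
  Homework 84 × 0.07 = 5.88
  Practicals 49 × 0.25 = 12.25
  Midterm exam 87.5 × 0.14 = 12.25
  Portfolio 83 × 0.05 = 4.15
  Written exam 70 × 0.13 = 9.1
  Studio work 99 × 0.15 = 14.85
  Case studies 49 × 0.11 = 5.39
Sum = 67.72
Bonus: 67.72 + 0 = 67.72
Because the Weekly reports minimum was not met, the result is F.

F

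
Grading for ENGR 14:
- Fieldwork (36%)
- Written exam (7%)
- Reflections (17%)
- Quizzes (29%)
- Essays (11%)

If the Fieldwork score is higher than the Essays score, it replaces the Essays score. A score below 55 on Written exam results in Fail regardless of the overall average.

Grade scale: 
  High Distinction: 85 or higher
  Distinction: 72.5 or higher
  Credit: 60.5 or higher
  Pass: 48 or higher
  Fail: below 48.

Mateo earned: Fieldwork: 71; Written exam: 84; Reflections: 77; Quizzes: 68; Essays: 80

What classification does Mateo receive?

Distinction

Fieldwork (71) ≤ Essays (80), so Essays stays at 80.
Written exam score 84 ≥ 55: minimum met.
Weighted total:
  Fieldwork 71 × 0.36 = 25.56
  Written exam 84 × 0.07 = 5.88
  Reflections 77 × 0.17 = 13.09
  Quizzes 68 × 0.29 = 19.72
  Essays 80 × 0.11 = 8.8
Sum = 73.05
73.05 is ≥ 72.5 and < 85 → Distinction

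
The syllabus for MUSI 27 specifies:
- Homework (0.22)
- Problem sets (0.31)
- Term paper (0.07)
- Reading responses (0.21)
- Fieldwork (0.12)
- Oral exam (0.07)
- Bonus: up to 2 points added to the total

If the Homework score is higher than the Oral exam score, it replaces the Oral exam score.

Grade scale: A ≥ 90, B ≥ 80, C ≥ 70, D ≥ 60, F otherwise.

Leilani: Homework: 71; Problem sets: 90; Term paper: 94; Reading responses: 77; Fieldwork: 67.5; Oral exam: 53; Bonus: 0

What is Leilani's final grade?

Homework (71) > Oral exam (53), so Oral exam counts as 71.
Weighted total:
  Homework 71 × 0.22 = 15.62
  Problem sets 90 × 0.31 = 27.9
  Term paper 94 × 0.07 = 6.58
  Reading responses 77 × 0.21 = 16.17
  Fieldwork 67.5 × 0.12 = 8.1
  Oral exam 71 × 0.07 = 4.97
Sum = 79.34
Bonus: 79.34 + 0 = 79.34
79.34 is ≥ 70 and < 80 → C

C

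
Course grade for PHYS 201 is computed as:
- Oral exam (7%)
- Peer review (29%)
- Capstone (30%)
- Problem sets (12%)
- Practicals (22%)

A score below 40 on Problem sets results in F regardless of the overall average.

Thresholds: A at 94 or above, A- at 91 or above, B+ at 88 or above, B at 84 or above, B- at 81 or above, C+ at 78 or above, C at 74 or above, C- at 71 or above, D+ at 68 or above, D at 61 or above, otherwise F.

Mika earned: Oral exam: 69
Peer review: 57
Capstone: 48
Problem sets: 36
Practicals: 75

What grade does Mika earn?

Problem sets score 36 < 40: minimum not met.
Weighted total:
  Oral exam 69 × 0.07 = 4.83
  Peer review 57 × 0.29 = 16.53
  Capstone 48 × 0.3 = 14.4
  Problem sets 36 × 0.12 = 4.32
  Practicals 75 × 0.22 = 16.5
Sum = 56.58
Because the Problem sets minimum was not met, the result is F.

F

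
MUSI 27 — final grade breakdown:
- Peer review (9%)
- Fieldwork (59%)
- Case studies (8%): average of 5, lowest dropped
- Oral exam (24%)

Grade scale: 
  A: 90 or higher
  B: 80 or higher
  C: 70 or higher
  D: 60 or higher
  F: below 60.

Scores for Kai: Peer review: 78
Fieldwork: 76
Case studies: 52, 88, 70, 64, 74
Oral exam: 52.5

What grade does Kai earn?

C

Case studies: drop 52 → average of remaining 4 = 296/4 = 74
Weighted total:
  Peer review 78 × 0.09 = 7.02
  Fieldwork 76 × 0.59 = 44.84
  Case studies 74 × 0.08 = 5.92
  Oral exam 52.5 × 0.24 = 12.6
Sum = 70.38
70.38 is ≥ 70 and < 80 → C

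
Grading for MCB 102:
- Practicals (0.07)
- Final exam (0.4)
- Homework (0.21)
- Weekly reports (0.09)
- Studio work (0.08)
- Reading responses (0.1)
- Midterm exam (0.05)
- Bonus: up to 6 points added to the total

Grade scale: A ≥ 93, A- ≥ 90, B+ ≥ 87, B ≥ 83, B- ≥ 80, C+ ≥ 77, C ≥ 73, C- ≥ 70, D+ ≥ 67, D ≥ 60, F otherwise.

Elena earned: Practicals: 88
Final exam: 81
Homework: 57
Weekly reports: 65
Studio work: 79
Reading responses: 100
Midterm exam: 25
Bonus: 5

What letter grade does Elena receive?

C+

Weighted total:
  Practicals 88 × 0.07 = 6.16
  Final exam 81 × 0.4 = 32.4
  Homework 57 × 0.21 = 11.97
  Weekly reports 65 × 0.09 = 5.85
  Studio work 79 × 0.08 = 6.32
  Reading responses 100 × 0.1 = 10
  Midterm exam 25 × 0.05 = 1.25
Sum = 73.95
Bonus: 73.95 + 5 = 78.95
78.95 is ≥ 77 and < 80 → C+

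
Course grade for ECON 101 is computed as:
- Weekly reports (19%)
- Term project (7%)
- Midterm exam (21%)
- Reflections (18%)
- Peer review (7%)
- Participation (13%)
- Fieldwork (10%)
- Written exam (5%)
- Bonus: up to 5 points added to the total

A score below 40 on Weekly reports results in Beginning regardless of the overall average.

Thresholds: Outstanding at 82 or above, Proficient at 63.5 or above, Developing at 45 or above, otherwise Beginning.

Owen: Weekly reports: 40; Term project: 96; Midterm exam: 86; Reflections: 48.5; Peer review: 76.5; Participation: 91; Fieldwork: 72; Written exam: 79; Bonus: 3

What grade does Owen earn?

Proficient

Weekly reports score 40 ≥ 40: minimum met.
Weighted total:
  Weekly reports 40 × 0.19 = 7.6
  Term project 96 × 0.07 = 6.72
  Midterm exam 86 × 0.21 = 18.06
  Reflections 48.5 × 0.18 = 8.73
  Peer review 76.5 × 0.07 = 5.355
  Participation 91 × 0.13 = 11.83
  Fieldwork 72 × 0.1 = 7.2
  Written exam 79 × 0.05 = 3.95
Sum = 69.445
Bonus: 69.445 + 3 = 72.445
72.445 is ≥ 63.5 and < 82 → Proficient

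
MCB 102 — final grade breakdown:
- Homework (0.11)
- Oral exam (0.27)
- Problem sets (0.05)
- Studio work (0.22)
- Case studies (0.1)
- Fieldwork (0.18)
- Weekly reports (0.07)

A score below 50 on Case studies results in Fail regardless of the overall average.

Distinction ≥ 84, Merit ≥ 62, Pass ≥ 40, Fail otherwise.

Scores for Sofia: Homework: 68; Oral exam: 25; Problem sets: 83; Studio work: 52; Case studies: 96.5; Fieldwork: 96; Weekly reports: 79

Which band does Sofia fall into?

Case studies score 96.5 ≥ 50: minimum met.
Weighted total:
  Homework 68 × 0.11 = 7.48
  Oral exam 25 × 0.27 = 6.75
  Problem sets 83 × 0.05 = 4.15
  Studio work 52 × 0.22 = 11.44
  Case studies 96.5 × 0.1 = 9.65
  Fieldwork 96 × 0.18 = 17.28
  Weekly reports 79 × 0.07 = 5.53
Sum = 62.28
62.28 is ≥ 62 and < 84 → Merit

Merit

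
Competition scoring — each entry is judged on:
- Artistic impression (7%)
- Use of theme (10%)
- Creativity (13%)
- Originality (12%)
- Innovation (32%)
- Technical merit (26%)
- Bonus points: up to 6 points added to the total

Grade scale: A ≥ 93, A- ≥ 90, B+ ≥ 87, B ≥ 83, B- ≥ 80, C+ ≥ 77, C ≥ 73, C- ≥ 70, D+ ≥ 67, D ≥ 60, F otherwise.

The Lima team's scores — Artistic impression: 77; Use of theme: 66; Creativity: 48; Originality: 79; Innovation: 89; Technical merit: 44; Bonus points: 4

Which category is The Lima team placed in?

Weighted total:
  Artistic impression 77 × 0.07 = 5.39
  Use of theme 66 × 0.1 = 6.6
  Creativity 48 × 0.13 = 6.24
  Originality 79 × 0.12 = 9.48
  Innovation 89 × 0.32 = 28.48
  Technical merit 44 × 0.26 = 11.44
Sum = 67.63
Bonus points: 67.63 + 4 = 71.63
71.63 is ≥ 70 and < 73 → C-

C-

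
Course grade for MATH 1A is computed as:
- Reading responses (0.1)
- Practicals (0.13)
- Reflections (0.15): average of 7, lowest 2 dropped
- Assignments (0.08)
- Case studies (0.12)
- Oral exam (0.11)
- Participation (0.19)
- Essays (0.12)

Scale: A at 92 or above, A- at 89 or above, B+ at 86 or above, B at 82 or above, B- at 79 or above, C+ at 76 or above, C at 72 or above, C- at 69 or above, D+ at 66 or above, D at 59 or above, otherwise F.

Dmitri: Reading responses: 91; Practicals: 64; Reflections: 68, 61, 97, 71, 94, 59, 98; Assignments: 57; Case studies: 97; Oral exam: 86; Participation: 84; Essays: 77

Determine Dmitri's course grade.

Reflections: drop 59, 61 → average of remaining 5 = 428/5 = 85.6
Weighted total:
  Reading responses 91 × 0.1 = 9.1
  Practicals 64 × 0.13 = 8.32
  Reflections 85.6 × 0.15 = 12.84
  Assignments 57 × 0.08 = 4.56
  Case studies 97 × 0.12 = 11.64
  Oral exam 86 × 0.11 = 9.46
  Participation 84 × 0.19 = 15.96
  Essays 77 × 0.12 = 9.24
Sum = 81.12
81.12 is ≥ 79 and < 82 → B-

B-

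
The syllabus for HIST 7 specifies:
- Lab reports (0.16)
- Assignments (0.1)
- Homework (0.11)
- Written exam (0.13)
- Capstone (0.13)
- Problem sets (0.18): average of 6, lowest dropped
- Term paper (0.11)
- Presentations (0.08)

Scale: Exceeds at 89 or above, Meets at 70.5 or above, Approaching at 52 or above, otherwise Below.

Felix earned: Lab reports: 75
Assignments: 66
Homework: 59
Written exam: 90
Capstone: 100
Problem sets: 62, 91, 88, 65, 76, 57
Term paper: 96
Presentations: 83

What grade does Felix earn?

Problem sets: drop 57 → average of remaining 5 = 382/5 = 76.4
Weighted total:
  Lab reports 75 × 0.16 = 12
  Assignments 66 × 0.1 = 6.6
  Homework 59 × 0.11 = 6.49
  Written exam 90 × 0.13 = 11.7
  Capstone 100 × 0.13 = 13
  Problem sets 76.4 × 0.18 = 13.752
  Term paper 96 × 0.11 = 10.56
  Presentations 83 × 0.08 = 6.64
Sum = 80.742
80.742 is ≥ 70.5 and < 89 → Meets

Meets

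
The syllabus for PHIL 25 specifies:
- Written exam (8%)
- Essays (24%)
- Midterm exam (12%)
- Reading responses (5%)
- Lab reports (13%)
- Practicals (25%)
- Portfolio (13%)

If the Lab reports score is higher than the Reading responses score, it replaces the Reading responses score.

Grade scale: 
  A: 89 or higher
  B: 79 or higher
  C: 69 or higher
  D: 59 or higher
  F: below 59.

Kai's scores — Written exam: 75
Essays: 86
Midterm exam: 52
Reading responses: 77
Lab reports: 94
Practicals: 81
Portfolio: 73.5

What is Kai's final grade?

B

Lab reports (94) > Reading responses (77), so Reading responses counts as 94.
Weighted total:
  Written exam 75 × 0.08 = 6
  Essays 86 × 0.24 = 20.64
  Midterm exam 52 × 0.12 = 6.24
  Reading responses 94 × 0.05 = 4.7
  Lab reports 94 × 0.13 = 12.22
  Practicals 81 × 0.25 = 20.25
  Portfolio 73.5 × 0.13 = 9.555
Sum = 79.605
79.605 is ≥ 79 and < 89 → B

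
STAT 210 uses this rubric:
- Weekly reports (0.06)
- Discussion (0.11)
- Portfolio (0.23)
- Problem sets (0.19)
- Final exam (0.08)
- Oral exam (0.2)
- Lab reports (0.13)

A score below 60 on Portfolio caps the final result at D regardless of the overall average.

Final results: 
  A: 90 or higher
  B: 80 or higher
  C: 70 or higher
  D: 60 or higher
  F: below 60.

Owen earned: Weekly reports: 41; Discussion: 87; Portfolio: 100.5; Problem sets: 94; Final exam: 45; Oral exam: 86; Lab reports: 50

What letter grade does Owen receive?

Portfolio score 100.5 ≥ 60: minimum met.
Weighted total:
  Weekly reports 41 × 0.06 = 2.46
  Discussion 87 × 0.11 = 9.57
  Portfolio 100.5 × 0.23 = 23.115
  Problem sets 94 × 0.19 = 17.86
  Final exam 45 × 0.08 = 3.6
  Oral exam 86 × 0.2 = 17.2
  Lab reports 50 × 0.13 = 6.5
Sum = 80.305
80.305 is ≥ 80 and < 90 → B

B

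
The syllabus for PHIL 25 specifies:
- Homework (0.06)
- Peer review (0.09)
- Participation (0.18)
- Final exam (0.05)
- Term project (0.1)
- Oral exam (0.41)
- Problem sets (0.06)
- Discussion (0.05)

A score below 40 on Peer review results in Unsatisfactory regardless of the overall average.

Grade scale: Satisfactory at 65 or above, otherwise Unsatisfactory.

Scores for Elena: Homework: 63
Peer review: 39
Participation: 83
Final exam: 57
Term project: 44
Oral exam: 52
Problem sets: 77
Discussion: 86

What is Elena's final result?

Unsatisfactory

Peer review score 39 < 40: minimum not met.
Weighted total:
  Homework 63 × 0.06 = 3.78
  Peer review 39 × 0.09 = 3.51
  Participation 83 × 0.18 = 14.94
  Final exam 57 × 0.05 = 2.85
  Term project 44 × 0.1 = 4.4
  Oral exam 52 × 0.41 = 21.32
  Problem sets 77 × 0.06 = 4.62
  Discussion 86 × 0.05 = 4.3
Sum = 59.72
Because the Peer review minimum was not met, the result is Unsatisfactory.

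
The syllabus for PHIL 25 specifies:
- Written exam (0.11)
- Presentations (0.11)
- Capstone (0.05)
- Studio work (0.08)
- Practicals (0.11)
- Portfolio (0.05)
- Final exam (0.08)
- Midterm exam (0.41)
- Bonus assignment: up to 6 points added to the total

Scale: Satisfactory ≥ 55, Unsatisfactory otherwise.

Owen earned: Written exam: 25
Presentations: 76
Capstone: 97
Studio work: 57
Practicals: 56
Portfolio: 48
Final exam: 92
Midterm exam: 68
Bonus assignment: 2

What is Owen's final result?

Satisfactory

Weighted total:
  Written exam 25 × 0.11 = 2.75
  Presentations 76 × 0.11 = 8.36
  Capstone 97 × 0.05 = 4.85
  Studio work 57 × 0.08 = 4.56
  Practicals 56 × 0.11 = 6.16
  Portfolio 48 × 0.05 = 2.4
  Final exam 92 × 0.08 = 7.36
  Midterm exam 68 × 0.41 = 27.88
Sum = 64.32
Bonus assignment: 64.32 + 2 = 66.32
66.32 ≥ 55 → Satisfactory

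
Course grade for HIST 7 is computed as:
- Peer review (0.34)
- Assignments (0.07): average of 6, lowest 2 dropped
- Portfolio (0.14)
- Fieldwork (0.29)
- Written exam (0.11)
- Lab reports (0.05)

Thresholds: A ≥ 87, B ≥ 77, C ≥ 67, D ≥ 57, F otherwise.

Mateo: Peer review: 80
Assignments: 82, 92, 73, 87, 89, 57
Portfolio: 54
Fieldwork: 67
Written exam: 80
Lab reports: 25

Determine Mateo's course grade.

Assignments: drop 57, 73 → average of remaining 4 = 350/4 = 87.5
Weighted total:
  Peer review 80 × 0.34 = 27.2
  Assignments 87.5 × 0.07 = 6.125
  Portfolio 54 × 0.14 = 7.56
  Fieldwork 67 × 0.29 = 19.43
  Written exam 80 × 0.11 = 8.8
  Lab reports 25 × 0.05 = 1.25
Sum = 70.365
70.365 is ≥ 67 and < 77 → C

C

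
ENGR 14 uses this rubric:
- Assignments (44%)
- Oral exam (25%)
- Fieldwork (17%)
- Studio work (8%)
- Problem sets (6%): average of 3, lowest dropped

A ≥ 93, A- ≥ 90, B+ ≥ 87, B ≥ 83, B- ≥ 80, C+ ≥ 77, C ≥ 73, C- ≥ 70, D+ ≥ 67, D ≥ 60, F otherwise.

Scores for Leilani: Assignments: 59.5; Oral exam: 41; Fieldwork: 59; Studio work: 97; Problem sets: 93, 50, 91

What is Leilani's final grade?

Problem sets: drop 50 → average of remaining 2 = 184/2 = 92
Weighted total:
  Assignments 59.5 × 0.44 = 26.18
  Oral exam 41 × 0.25 = 10.25
  Fieldwork 59 × 0.17 = 10.03
  Studio work 97 × 0.08 = 7.76
  Problem sets 92 × 0.06 = 5.52
Sum = 59.74
59.74 < 60 → F

F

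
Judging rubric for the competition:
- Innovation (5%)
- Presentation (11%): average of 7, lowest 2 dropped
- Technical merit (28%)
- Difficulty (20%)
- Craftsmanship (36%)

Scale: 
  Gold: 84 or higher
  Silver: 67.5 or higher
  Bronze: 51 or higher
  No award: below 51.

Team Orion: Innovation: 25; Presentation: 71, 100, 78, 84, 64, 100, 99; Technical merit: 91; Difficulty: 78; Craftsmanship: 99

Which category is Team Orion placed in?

Presentation: drop 64, 71 → average of remaining 5 = 461/5 = 92.2
Weighted total:
  Innovation 25 × 0.05 = 1.25
  Presentation 92.2 × 0.11 = 10.142
  Technical merit 91 × 0.28 = 25.48
  Difficulty 78 × 0.2 = 15.6
  Craftsmanship 99 × 0.36 = 35.64
Sum = 88.112
88.112 ≥ 84 → Gold

Gold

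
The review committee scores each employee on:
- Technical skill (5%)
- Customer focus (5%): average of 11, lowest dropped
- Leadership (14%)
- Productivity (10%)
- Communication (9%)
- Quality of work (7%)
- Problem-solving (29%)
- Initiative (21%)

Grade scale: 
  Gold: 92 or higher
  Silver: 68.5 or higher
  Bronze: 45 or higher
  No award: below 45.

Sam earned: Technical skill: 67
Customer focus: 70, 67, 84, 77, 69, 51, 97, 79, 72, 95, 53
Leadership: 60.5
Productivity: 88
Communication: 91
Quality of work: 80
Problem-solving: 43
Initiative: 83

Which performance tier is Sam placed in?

Customer focus: drop 51 → average of remaining 10 = 763/10 = 76.3
Weighted total:
  Technical skill 67 × 0.05 = 3.35
  Customer focus 76.3 × 0.05 = 3.815
  Leadership 60.5 × 0.14 = 8.47
  Productivity 88 × 0.1 = 8.8
  Communication 91 × 0.09 = 8.19
  Quality of work 80 × 0.07 = 5.6
  Problem-solving 43 × 0.29 = 12.47
  Initiative 83 × 0.21 = 17.43
Sum = 68.125
68.125 is ≥ 45 and < 68.5 → Bronze

Bronze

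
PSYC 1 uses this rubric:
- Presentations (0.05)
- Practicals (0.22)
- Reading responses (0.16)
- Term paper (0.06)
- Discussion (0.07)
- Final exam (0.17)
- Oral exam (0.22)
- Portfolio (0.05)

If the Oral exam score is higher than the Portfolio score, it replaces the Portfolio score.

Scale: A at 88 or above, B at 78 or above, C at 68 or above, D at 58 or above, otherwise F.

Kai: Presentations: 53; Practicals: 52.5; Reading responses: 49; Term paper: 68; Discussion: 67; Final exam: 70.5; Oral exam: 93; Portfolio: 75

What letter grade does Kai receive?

D

Oral exam (93) > Portfolio (75), so Portfolio counts as 93.
Weighted total:
  Presentations 53 × 0.05 = 2.65
  Practicals 52.5 × 0.22 = 11.55
  Reading responses 49 × 0.16 = 7.84
  Term paper 68 × 0.06 = 4.08
  Discussion 67 × 0.07 = 4.69
  Final exam 70.5 × 0.17 = 11.985
  Oral exam 93 × 0.22 = 20.46
  Portfolio 93 × 0.05 = 4.65
Sum = 67.905
67.905 is ≥ 58 and < 68 → D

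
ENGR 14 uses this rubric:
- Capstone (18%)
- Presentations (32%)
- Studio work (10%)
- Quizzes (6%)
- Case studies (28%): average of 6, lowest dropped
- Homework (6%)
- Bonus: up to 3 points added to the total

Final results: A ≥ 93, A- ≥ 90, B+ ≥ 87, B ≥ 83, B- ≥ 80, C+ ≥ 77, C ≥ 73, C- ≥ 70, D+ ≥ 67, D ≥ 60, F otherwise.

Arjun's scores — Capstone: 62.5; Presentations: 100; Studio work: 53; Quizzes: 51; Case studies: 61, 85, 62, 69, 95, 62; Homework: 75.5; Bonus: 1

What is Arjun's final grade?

C+

Case studies: drop 61 → average of remaining 5 = 373/5 = 74.6
Weighted total:
  Capstone 62.5 × 0.18 = 11.25
  Presentations 100 × 0.32 = 32
  Studio work 53 × 0.1 = 5.3
  Quizzes 51 × 0.06 = 3.06
  Case studies 74.6 × 0.28 = 20.888
  Homework 75.5 × 0.06 = 4.53
Sum = 77.028
Bonus: 77.028 + 1 = 78.028
78.028 is ≥ 77 and < 80 → C+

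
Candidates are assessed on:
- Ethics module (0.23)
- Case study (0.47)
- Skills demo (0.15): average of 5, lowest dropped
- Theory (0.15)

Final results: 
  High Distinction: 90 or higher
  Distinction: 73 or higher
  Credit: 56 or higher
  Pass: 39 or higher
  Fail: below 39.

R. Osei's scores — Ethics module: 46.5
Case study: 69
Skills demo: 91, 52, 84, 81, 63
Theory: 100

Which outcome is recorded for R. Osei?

Skills demo: drop 52 → average of remaining 4 = 319/4 = 79.75
Weighted total:
  Ethics module 46.5 × 0.23 = 10.695
  Case study 69 × 0.47 = 32.43
  Skills demo 79.75 × 0.15 = 11.9625
  Theory 100 × 0.15 = 15
Sum = 70.0875
70.0875 is ≥ 56 and < 73 → Credit

Credit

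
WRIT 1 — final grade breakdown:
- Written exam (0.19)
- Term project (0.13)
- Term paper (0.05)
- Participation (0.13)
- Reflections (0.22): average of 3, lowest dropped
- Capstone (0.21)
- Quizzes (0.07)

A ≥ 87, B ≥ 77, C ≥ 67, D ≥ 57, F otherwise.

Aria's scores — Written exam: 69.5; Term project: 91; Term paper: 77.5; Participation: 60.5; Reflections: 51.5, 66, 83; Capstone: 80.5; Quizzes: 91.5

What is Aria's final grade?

C

Reflections: drop 51.5 → average of remaining 2 = 149/2 = 74.5
Weighted total:
  Written exam 69.5 × 0.19 = 13.205
  Term project 91 × 0.13 = 11.83
  Term paper 77.5 × 0.05 = 3.875
  Participation 60.5 × 0.13 = 7.865
  Reflections 74.5 × 0.22 = 16.39
  Capstone 80.5 × 0.21 = 16.905
  Quizzes 91.5 × 0.07 = 6.405
Sum = 76.475
76.475 is ≥ 67 and < 77 → C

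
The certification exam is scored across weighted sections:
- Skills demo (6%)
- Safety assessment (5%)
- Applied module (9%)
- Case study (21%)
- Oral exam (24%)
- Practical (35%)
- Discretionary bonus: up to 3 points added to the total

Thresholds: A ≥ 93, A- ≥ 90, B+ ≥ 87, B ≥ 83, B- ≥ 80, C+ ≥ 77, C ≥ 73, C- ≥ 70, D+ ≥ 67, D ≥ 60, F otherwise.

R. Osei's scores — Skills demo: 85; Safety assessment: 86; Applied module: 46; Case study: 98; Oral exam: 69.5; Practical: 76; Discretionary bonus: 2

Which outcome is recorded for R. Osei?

C+

Weighted total:
  Skills demo 85 × 0.06 = 5.1
  Safety assessment 86 × 0.05 = 4.3
  Applied module 46 × 0.09 = 4.14
  Case study 98 × 0.21 = 20.58
  Oral exam 69.5 × 0.24 = 16.68
  Practical 76 × 0.35 = 26.6
Sum = 77.4
Discretionary bonus: 77.4 + 2 = 79.4
79.4 is ≥ 77 and < 80 → C+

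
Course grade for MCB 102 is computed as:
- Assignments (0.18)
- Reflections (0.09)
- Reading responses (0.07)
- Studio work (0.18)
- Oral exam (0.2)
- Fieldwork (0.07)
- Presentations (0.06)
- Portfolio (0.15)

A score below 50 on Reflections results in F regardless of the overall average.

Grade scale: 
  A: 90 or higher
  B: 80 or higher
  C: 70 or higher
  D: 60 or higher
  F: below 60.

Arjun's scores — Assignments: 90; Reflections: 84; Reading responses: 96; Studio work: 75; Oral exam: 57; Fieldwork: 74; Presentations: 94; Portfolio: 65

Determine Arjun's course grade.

Reflections score 84 ≥ 50: minimum met.
Weighted total:
  Assignments 90 × 0.18 = 16.2
  Reflections 84 × 0.09 = 7.56
  Reading responses 96 × 0.07 = 6.72
  Studio work 75 × 0.18 = 13.5
  Oral exam 57 × 0.2 = 11.4
  Fieldwork 74 × 0.07 = 5.18
  Presentations 94 × 0.06 = 5.64
  Portfolio 65 × 0.15 = 9.75
Sum = 75.95
75.95 is ≥ 70 and < 80 → C

C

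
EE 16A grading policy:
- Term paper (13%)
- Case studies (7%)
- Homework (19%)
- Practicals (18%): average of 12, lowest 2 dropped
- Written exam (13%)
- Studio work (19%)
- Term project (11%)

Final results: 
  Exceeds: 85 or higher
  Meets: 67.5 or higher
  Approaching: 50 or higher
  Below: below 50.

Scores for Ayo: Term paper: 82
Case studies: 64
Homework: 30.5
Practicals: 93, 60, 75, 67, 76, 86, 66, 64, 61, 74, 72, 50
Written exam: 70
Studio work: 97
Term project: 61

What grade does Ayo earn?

Practicals: drop 50, 60 → average of remaining 10 = 734/10 = 73.4
Weighted total:
  Term paper 82 × 0.13 = 10.66
  Case studies 64 × 0.07 = 4.48
  Homework 30.5 × 0.19 = 5.795
  Practicals 73.4 × 0.18 = 13.212
  Written exam 70 × 0.13 = 9.1
  Studio work 97 × 0.19 = 18.43
  Term project 61 × 0.11 = 6.71
Sum = 68.387
68.387 is ≥ 67.5 and < 85 → Meets

Meets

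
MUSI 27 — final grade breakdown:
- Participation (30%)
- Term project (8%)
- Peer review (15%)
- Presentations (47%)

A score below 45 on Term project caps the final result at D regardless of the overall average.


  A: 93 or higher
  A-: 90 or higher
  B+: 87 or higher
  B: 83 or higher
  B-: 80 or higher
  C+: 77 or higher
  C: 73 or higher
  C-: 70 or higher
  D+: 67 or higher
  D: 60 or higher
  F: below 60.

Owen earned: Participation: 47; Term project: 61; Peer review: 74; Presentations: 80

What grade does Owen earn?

D+

Term project score 61 ≥ 45: minimum met.
Weighted total:
  Participation 47 × 0.3 = 14.1
  Term project 61 × 0.08 = 4.88
  Peer review 74 × 0.15 = 11.1
  Presentations 80 × 0.47 = 37.6
Sum = 67.68
67.68 is ≥ 67 and < 70 → D+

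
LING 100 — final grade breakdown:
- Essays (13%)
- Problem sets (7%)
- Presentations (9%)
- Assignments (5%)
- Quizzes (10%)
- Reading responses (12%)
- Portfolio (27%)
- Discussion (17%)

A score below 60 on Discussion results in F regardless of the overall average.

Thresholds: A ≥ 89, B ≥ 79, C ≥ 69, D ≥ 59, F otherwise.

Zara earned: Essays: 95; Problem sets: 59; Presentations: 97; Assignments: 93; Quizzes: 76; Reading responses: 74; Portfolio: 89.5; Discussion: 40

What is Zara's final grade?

F

Discussion score 40 < 60: minimum not met.
Weighted total:
  Essays 95 × 0.13 = 12.35
  Problem sets 59 × 0.07 = 4.13
  Presentations 97 × 0.09 = 8.73
  Assignments 93 × 0.05 = 4.65
  Quizzes 76 × 0.1 = 7.6
  Reading responses 74 × 0.12 = 8.88
  Portfolio 89.5 × 0.27 = 24.165
  Discussion 40 × 0.17 = 6.8
Sum = 77.305
Because the Discussion minimum was not met, the result is F.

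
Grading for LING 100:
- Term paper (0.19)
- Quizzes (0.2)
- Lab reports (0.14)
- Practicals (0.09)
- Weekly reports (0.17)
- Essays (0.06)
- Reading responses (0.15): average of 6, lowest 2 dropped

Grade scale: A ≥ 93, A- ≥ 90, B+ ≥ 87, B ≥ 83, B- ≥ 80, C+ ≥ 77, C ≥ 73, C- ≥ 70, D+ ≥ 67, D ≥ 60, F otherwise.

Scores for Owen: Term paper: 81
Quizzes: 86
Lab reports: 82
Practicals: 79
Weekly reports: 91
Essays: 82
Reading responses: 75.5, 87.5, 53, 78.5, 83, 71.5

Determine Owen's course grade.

B

Reading responses: drop 53, 71.5 → average of remaining 4 = 324.5/4 = 81.125
Weighted total:
  Term paper 81 × 0.19 = 15.39
  Quizzes 86 × 0.2 = 17.2
  Lab reports 82 × 0.14 = 11.48
  Practicals 79 × 0.09 = 7.11
  Weekly reports 91 × 0.17 = 15.47
  Essays 82 × 0.06 = 4.92
  Reading responses 81.125 × 0.15 = 12.16875
Sum = 83.73875
83.73875 is ≥ 83 and < 87 → B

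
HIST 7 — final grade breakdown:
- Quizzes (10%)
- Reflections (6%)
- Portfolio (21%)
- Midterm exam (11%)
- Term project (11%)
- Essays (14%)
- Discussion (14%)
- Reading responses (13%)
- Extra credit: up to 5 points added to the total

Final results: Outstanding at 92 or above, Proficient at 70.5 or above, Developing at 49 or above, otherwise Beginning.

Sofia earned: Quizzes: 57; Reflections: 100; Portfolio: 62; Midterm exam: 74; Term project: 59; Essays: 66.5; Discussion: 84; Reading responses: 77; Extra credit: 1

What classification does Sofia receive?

Proficient

Weighted total:
  Quizzes 57 × 0.1 = 5.7
  Reflections 100 × 0.06 = 6
  Portfolio 62 × 0.21 = 13.02
  Midterm exam 74 × 0.11 = 8.14
  Term project 59 × 0.11 = 6.49
  Essays 66.5 × 0.14 = 9.31
  Discussion 84 × 0.14 = 11.76
  Reading responses 77 × 0.13 = 10.01
Sum = 70.43
Extra credit: 70.43 + 1 = 71.43
71.43 is ≥ 70.5 and < 92 → Proficient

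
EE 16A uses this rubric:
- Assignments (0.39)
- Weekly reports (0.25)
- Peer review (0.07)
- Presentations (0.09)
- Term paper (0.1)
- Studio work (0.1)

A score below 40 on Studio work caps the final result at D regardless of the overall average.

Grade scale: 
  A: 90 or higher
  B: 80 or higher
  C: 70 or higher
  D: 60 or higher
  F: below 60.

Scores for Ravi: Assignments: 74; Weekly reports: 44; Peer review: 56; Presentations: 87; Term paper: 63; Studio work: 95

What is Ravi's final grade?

D

Studio work score 95 ≥ 40: minimum met.
Weighted total:
  Assignments 74 × 0.39 = 28.86
  Weekly reports 44 × 0.25 = 11
  Peer review 56 × 0.07 = 3.92
  Presentations 87 × 0.09 = 7.83
  Term paper 63 × 0.1 = 6.3
  Studio work 95 × 0.1 = 9.5
Sum = 67.41
67.41 is ≥ 60 and < 70 → D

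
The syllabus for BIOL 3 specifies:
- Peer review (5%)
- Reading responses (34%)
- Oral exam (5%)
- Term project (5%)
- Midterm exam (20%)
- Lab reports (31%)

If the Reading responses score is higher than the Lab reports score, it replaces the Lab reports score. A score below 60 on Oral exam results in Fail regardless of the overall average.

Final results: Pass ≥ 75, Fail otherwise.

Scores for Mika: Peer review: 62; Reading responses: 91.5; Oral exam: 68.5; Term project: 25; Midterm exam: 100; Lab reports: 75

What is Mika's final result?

Reading responses (91.5) > Lab reports (75), so Lab reports counts as 91.5.
Oral exam score 68.5 ≥ 60: minimum met.
Weighted total:
  Peer review 62 × 0.05 = 3.1
  Reading responses 91.5 × 0.34 = 31.11
  Oral exam 68.5 × 0.05 = 3.425
  Term project 25 × 0.05 = 1.25
  Midterm exam 100 × 0.2 = 20
  Lab reports 91.5 × 0.31 = 28.365
Sum = 87.25
87.25 ≥ 75 → Pass

Pass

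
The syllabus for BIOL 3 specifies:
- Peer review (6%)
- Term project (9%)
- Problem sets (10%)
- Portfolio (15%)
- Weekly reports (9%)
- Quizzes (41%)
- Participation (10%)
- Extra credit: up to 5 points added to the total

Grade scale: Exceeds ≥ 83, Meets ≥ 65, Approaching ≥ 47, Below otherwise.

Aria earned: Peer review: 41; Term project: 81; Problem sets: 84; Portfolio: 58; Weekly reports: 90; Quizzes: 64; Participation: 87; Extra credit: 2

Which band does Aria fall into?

Weighted total:
  Peer review 41 × 0.06 = 2.46
  Term project 81 × 0.09 = 7.29
  Problem sets 84 × 0.1 = 8.4
  Portfolio 58 × 0.15 = 8.7
  Weekly reports 90 × 0.09 = 8.1
  Quizzes 64 × 0.41 = 26.24
  Participation 87 × 0.1 = 8.7
Sum = 69.89
Extra credit: 69.89 + 2 = 71.89
71.89 is ≥ 65 and < 83 → Meets

Meets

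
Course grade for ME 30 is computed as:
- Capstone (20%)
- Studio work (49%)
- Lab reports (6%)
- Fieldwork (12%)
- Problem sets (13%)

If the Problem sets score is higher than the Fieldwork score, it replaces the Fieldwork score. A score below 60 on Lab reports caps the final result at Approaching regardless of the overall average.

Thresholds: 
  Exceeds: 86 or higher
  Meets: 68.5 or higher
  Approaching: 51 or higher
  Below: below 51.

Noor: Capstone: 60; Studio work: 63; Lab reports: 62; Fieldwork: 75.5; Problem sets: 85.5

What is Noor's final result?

Approaching

Problem sets (85.5) > Fieldwork (75.5), so Fieldwork counts as 85.5.
Lab reports score 62 ≥ 60: minimum met.
Weighted total:
  Capstone 60 × 0.2 = 12
  Studio work 63 × 0.49 = 30.87
  Lab reports 62 × 0.06 = 3.72
  Fieldwork 85.5 × 0.12 = 10.26
  Problem sets 85.5 × 0.13 = 11.115
Sum = 67.965
67.965 is ≥ 51 and < 68.5 → Approaching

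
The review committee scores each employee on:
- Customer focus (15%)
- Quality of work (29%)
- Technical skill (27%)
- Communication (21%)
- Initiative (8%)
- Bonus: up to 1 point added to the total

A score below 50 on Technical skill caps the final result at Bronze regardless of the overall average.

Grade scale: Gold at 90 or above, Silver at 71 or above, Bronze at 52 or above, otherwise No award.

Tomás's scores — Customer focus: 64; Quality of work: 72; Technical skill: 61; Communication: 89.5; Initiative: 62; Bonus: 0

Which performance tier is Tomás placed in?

Technical skill score 61 ≥ 50: minimum met.
Weighted total:
  Customer focus 64 × 0.15 = 9.6
  Quality of work 72 × 0.29 = 20.88
  Technical skill 61 × 0.27 = 16.47
  Communication 89.5 × 0.21 = 18.795
  Initiative 62 × 0.08 = 4.96
Sum = 70.705
Bonus: 70.705 + 0 = 70.705
70.705 is ≥ 52 and < 71 → Bronze

Bronze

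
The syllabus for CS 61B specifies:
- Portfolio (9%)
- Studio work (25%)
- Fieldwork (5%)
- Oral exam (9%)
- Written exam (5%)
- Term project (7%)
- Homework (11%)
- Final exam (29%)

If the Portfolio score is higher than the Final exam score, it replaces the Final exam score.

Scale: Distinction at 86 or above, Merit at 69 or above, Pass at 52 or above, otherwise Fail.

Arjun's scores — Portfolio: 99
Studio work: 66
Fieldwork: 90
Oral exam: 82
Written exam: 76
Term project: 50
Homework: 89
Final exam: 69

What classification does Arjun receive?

Merit

Portfolio (99) > Final exam (69), so Final exam counts as 99.
Weighted total:
  Portfolio 99 × 0.09 = 8.91
  Studio work 66 × 0.25 = 16.5
  Fieldwork 90 × 0.05 = 4.5
  Oral exam 82 × 0.09 = 7.38
  Written exam 76 × 0.05 = 3.8
  Term project 50 × 0.07 = 3.5
  Homework 89 × 0.11 = 9.79
  Final exam 99 × 0.29 = 28.71
Sum = 83.09
83.09 is ≥ 69 and < 86 → Merit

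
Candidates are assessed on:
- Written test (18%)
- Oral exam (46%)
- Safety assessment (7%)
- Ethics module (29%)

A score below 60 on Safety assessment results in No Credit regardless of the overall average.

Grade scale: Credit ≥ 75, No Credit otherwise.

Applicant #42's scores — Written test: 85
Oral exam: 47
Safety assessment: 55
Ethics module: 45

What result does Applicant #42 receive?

Safety assessment score 55 < 60: minimum not met.
Weighted total:
  Written test 85 × 0.18 = 15.3
  Oral exam 47 × 0.46 = 21.62
  Safety assessment 55 × 0.07 = 3.85
  Ethics module 45 × 0.29 = 13.05
Sum = 53.82
Because the Safety assessment minimum was not met, the result is No Credit.

No Credit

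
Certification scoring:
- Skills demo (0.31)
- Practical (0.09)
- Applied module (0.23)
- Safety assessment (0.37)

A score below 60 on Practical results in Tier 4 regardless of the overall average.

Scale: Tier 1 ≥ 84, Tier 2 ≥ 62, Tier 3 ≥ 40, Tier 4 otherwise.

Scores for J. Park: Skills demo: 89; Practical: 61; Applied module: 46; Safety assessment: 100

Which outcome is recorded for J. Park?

Practical score 61 ≥ 60: minimum met.
Weighted total:
  Skills demo 89 × 0.31 = 27.59
  Practical 61 × 0.09 = 5.49
  Applied module 46 × 0.23 = 10.58
  Safety assessment 100 × 0.37 = 37
Sum = 80.66
80.66 is ≥ 62 and < 84 → Tier 2

Tier 2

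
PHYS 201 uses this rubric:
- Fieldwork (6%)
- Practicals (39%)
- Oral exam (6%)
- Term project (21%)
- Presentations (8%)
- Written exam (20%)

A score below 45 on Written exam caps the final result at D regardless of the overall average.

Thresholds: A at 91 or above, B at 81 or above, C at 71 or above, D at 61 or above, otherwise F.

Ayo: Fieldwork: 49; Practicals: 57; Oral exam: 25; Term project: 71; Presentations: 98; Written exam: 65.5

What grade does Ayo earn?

Written exam score 65.5 ≥ 45: minimum met.
Weighted total:
  Fieldwork 49 × 0.06 = 2.94
  Practicals 57 × 0.39 = 22.23
  Oral exam 25 × 0.06 = 1.5
  Term project 71 × 0.21 = 14.91
  Presentations 98 × 0.08 = 7.84
  Written exam 65.5 × 0.2 = 13.1
Sum = 62.52
62.52 is ≥ 61 and < 71 → D

D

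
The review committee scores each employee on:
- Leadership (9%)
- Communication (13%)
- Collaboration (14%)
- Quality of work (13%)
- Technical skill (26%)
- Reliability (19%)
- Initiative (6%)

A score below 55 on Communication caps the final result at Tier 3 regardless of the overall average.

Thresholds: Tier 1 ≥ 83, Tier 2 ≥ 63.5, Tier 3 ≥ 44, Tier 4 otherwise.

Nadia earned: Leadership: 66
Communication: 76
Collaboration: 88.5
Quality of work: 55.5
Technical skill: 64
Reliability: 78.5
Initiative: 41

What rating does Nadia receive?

Communication score 76 ≥ 55: minimum met.
Weighted total:
  Leadership 66 × 0.09 = 5.94
  Communication 76 × 0.13 = 9.88
  Collaboration 88.5 × 0.14 = 12.39
  Quality of work 55.5 × 0.13 = 7.215
  Technical skill 64 × 0.26 = 16.64
  Reliability 78.5 × 0.19 = 14.915
  Initiative 41 × 0.06 = 2.46
Sum = 69.44
69.44 is ≥ 63.5 and < 83 → Tier 2

Tier 2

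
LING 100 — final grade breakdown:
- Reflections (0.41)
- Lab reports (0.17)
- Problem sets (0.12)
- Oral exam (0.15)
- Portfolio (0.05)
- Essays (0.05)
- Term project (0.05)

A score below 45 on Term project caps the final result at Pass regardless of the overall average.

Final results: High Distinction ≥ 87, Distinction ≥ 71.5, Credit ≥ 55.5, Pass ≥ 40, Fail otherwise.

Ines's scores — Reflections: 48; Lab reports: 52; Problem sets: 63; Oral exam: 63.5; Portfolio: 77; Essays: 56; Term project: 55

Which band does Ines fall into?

Term project score 55 ≥ 45: minimum met.
Weighted total:
  Reflections 48 × 0.41 = 19.68
  Lab reports 52 × 0.17 = 8.84
  Problem sets 63 × 0.12 = 7.56
  Oral exam 63.5 × 0.15 = 9.525
  Portfolio 77 × 0.05 = 3.85
  Essays 56 × 0.05 = 2.8
  Term project 55 × 0.05 = 2.75
Sum = 55.005
55.005 is ≥ 40 and < 55.5 → Pass

Pass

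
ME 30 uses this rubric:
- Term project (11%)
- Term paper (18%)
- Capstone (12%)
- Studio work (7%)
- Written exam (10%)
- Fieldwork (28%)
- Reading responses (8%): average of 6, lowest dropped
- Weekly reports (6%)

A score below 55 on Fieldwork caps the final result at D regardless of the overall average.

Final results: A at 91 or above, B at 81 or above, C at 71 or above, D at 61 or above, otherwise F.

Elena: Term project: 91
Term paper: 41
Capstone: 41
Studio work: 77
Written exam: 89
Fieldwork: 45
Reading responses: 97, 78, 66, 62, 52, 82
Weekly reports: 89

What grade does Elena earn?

Reading responses: drop 52 → average of remaining 5 = 385/5 = 77
Fieldwork score 45 < 55: minimum not met.
Weighted total:
  Term project 91 × 0.11 = 10.01
  Term paper 41 × 0.18 = 7.38
  Capstone 41 × 0.12 = 4.92
  Studio work 77 × 0.07 = 5.39
  Written exam 89 × 0.1 = 8.9
  Fieldwork 45 × 0.28 = 12.6
  Reading responses 77 × 0.08 = 6.16
  Weekly reports 89 × 0.06 = 5.34
Sum = 60.7
60.7 would be F; cap at D applies → F.

F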